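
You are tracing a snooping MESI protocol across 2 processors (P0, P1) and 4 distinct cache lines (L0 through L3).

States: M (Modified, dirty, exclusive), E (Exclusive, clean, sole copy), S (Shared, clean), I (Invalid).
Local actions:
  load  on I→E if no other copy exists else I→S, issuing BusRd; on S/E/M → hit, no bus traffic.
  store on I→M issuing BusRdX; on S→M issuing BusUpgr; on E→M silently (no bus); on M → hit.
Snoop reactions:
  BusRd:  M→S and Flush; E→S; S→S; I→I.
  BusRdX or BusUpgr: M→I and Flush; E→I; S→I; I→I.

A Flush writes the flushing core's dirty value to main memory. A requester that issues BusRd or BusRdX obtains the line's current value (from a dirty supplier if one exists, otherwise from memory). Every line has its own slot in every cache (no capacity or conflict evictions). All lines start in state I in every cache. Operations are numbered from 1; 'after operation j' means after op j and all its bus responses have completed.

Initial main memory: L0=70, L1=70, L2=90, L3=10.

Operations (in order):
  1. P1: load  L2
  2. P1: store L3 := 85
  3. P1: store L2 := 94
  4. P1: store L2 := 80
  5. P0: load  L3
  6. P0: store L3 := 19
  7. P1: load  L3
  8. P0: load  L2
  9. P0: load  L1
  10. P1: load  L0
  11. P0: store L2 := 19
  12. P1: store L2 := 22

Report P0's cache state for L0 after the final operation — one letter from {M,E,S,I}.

[1] P1: load  L2 | P0:I, P1:E(90) | bus: BusRd
[2] P1: store L3 := 85 | P0:I, P1:M(85) | bus: BusRdX
[3] P1: store L2 := 94 | P0:I, P1:M(94) | bus: none
[4] P1: store L2 := 80 | P0:I, P1:M(80) | bus: none
[5] P0: load  L3 | P0:S(85), P1:S(85) | bus: BusRd,Flush
[6] P0: store L3 := 19 | P0:M(19), P1:I | bus: BusUpgr
[7] P1: load  L3 | P0:S(19), P1:S(19) | bus: BusRd,Flush
[8] P0: load  L2 | P0:S(80), P1:S(80) | bus: BusRd,Flush
[9] P0: load  L1 | P0:E(70), P1:I | bus: BusRd
[10] P1: load  L0 | P0:I, P1:E(70) | bus: BusRd
[11] P0: store L2 := 19 | P0:M(19), P1:I | bus: BusUpgr
[12] P1: store L2 := 22 | P0:I, P1:M(22) | bus: BusRdX,Flush

state = I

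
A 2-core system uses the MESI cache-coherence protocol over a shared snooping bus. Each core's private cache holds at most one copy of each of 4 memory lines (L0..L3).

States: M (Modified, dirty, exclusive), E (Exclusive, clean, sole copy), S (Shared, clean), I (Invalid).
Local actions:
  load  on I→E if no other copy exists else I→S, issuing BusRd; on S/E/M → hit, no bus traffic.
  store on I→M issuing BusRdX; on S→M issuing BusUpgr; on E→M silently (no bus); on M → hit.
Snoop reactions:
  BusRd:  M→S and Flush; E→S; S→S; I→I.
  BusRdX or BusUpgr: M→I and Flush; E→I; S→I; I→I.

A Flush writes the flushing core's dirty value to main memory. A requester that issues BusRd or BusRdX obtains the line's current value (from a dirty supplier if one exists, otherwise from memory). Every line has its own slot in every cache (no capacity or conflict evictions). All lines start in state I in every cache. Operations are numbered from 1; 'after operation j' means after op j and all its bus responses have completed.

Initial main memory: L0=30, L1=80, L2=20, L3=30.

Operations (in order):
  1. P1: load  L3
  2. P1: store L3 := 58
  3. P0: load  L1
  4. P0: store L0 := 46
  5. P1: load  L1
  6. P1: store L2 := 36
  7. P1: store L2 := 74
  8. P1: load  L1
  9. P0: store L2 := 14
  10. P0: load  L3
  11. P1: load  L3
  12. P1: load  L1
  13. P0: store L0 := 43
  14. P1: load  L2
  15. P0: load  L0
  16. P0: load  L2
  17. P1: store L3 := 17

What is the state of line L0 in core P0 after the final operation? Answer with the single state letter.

state = M

step 1: P1: load  L3  ⟶  IE  (L3)  txn=BusRd  M[L3]=30
step 2: P1: store L3 := 58  ⟶  IM  (L3)  txn=∅  M[L3]=30
step 3: P0: load  L1  ⟶  EI  (L1)  txn=BusRd  M[L1]=80
step 4: P0: store L0 := 46  ⟶  MI  (L0)  txn=BusRdX  M[L0]=30
step 5: P1: load  L1  ⟶  SS  (L1)  txn=BusRd  M[L1]=80
step 6: P1: store L2 := 36  ⟶  IM  (L2)  txn=BusRdX  M[L2]=20
step 7: P1: store L2 := 74  ⟶  IM  (L2)  txn=∅  M[L2]=20
step 8: P1: load  L1  ⟶  SS  (L1)  txn=∅  M[L1]=80
step 9: P0: store L2 := 14  ⟶  MI  (L2)  txn=BusRdX+Flush  M[L2]=74
step 10: P0: load  L3  ⟶  SS  (L3)  txn=BusRd+Flush  M[L3]=58
step 11: P1: load  L3  ⟶  SS  (L3)  txn=∅  M[L3]=58
step 12: P1: load  L1  ⟶  SS  (L1)  txn=∅  M[L1]=80
step 13: P0: store L0 := 43  ⟶  MI  (L0)  txn=∅  M[L0]=30
step 14: P1: load  L2  ⟶  SS  (L2)  txn=BusRd+Flush  M[L2]=14
step 15: P0: load  L0  ⟶  MI  (L0)  txn=∅  M[L0]=30
step 16: P0: load  L2  ⟶  SS  (L2)  txn=∅  M[L2]=14
step 17: P1: store L3 := 17  ⟶  IM  (L3)  txn=BusUpgr  M[L3]=58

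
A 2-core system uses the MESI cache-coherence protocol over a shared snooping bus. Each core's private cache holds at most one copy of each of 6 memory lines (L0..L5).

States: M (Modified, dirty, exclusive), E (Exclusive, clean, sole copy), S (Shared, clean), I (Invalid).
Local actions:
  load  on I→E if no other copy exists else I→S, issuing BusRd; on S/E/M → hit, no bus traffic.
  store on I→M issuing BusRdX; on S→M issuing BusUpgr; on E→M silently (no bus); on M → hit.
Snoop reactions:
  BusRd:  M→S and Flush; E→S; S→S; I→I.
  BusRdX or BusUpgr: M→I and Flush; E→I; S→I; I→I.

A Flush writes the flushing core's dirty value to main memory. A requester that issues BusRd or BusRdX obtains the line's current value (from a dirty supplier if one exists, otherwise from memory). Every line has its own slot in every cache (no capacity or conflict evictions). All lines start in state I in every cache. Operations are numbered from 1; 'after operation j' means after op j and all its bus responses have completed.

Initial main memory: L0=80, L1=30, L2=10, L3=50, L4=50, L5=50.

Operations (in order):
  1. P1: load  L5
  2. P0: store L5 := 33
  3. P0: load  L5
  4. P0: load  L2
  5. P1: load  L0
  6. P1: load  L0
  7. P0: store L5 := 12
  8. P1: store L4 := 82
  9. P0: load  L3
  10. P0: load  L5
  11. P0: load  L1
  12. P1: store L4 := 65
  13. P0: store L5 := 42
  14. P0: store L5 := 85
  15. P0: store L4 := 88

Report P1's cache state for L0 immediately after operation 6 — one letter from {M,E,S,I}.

state = E

  op1 P1: load  L5 → I/E on L5; bus BusRd; mem=50
  op2 P0: store L5 := 33 → M/I on L5; bus BusRdX; mem=50
  op3 P0: load  L5 → M/I on L5; bus (none); mem=50
  op4 P0: load  L2 → E/I on L2; bus BusRd; mem=10
  op5 P1: load  L0 → I/E on L0; bus BusRd; mem=80
  op6 P1: load  L0 → I/E on L0; bus (none); mem=80
  op7 P0: store L5 := 12 → M/I on L5; bus (none); mem=50
  op8 P1: store L4 := 82 → I/M on L4; bus BusRdX; mem=50
  op9 P0: load  L3 → E/I on L3; bus BusRd; mem=50
  op10 P0: load  L5 → M/I on L5; bus (none); mem=50
  op11 P0: load  L1 → E/I on L1; bus BusRd; mem=30
  op12 P1: store L4 := 65 → I/M on L4; bus (none); mem=50
  op13 P0: store L5 := 42 → M/I on L5; bus (none); mem=50
  op14 P0: store L5 := 85 → M/I on L5; bus (none); mem=50
  op15 P0: store L4 := 88 → M/I on L4; bus BusRdX Flush; mem=65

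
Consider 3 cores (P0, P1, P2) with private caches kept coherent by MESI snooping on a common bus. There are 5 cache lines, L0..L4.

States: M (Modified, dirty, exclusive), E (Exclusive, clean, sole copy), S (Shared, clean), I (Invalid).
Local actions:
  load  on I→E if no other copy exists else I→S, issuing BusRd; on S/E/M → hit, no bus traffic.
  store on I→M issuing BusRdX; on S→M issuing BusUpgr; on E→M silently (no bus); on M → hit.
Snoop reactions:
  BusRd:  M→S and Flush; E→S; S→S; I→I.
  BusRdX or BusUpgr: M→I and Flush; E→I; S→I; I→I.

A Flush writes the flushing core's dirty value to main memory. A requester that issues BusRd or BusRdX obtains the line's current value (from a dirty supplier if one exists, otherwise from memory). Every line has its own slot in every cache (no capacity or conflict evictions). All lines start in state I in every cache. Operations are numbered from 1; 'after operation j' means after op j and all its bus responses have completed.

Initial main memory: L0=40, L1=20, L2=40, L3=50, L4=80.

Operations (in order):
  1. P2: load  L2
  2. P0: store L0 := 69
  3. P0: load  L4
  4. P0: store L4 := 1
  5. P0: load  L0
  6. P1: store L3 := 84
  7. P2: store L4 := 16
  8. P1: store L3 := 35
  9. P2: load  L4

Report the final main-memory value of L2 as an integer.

memory[L2] = 40

[1] P2: load  L2 | P0:I, P1:I, P2:E(40) | bus: BusRd
[2] P0: store L0 := 69 | P0:M(69), P1:I, P2:I | bus: BusRdX
[3] P0: load  L4 | P0:E(80), P1:I, P2:I | bus: BusRd
[4] P0: store L4 := 1 | P0:M(1), P1:I, P2:I | bus: none
[5] P0: load  L0 | P0:M(69), P1:I, P2:I | bus: none
[6] P1: store L3 := 84 | P0:I, P1:M(84), P2:I | bus: BusRdX
[7] P2: store L4 := 16 | P0:I, P1:I, P2:M(16) | bus: BusRdX,Flush
[8] P1: store L3 := 35 | P0:I, P1:M(35), P2:I | bus: none
[9] P2: load  L4 | P0:I, P1:I, P2:M(16) | bus: none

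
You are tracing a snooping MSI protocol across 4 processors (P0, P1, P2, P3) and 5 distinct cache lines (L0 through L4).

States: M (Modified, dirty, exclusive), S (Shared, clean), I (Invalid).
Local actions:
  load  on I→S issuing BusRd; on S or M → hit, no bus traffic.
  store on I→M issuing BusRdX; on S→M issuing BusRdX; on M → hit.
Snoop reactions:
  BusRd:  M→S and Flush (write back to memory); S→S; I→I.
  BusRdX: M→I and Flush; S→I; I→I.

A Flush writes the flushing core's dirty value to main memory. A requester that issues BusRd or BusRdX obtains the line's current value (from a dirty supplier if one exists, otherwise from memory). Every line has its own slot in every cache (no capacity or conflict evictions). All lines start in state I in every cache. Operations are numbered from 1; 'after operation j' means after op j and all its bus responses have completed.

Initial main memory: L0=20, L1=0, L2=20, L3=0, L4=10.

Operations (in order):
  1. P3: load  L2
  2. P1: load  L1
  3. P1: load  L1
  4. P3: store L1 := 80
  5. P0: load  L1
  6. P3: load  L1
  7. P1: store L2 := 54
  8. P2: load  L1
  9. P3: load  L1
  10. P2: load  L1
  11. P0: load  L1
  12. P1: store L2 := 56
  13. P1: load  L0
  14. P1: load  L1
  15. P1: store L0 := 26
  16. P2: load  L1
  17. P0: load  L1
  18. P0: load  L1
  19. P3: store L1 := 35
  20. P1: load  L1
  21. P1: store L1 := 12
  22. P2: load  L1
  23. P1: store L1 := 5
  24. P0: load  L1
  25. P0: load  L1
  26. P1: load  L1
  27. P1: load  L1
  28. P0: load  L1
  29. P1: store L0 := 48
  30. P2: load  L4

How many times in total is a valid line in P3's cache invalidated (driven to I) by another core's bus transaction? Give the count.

invalidations = 2

[1] P3: load  L2 | P0:I, P1:I, P2:I, P3:S(20) | bus: BusRd
[2] P1: load  L1 | P0:I, P1:S(0), P2:I, P3:I | bus: BusRd
[3] P1: load  L1 | P0:I, P1:S(0), P2:I, P3:I | bus: none
[4] P3: store L1 := 80 | P0:I, P1:I, P2:I, P3:M(80) | bus: BusRdX
[5] P0: load  L1 | P0:S(80), P1:I, P2:I, P3:S(80) | bus: BusRd,Flush
[6] P3: load  L1 | P0:S(80), P1:I, P2:I, P3:S(80) | bus: none
[7] P1: store L2 := 54 | P0:I, P1:M(54), P2:I, P3:I | bus: BusRdX
[8] P2: load  L1 | P0:S(80), P1:I, P2:S(80), P3:S(80) | bus: BusRd
[9] P3: load  L1 | P0:S(80), P1:I, P2:S(80), P3:S(80) | bus: none
[10] P2: load  L1 | P0:S(80), P1:I, P2:S(80), P3:S(80) | bus: none
[11] P0: load  L1 | P0:S(80), P1:I, P2:S(80), P3:S(80) | bus: none
[12] P1: store L2 := 56 | P0:I, P1:M(56), P2:I, P3:I | bus: none
[13] P1: load  L0 | P0:I, P1:S(20), P2:I, P3:I | bus: BusRd
[14] P1: load  L1 | P0:S(80), P1:S(80), P2:S(80), P3:S(80) | bus: BusRd
[15] P1: store L0 := 26 | P0:I, P1:M(26), P2:I, P3:I | bus: BusRdX
[16] P2: load  L1 | P0:S(80), P1:S(80), P2:S(80), P3:S(80) | bus: none
[17] P0: load  L1 | P0:S(80), P1:S(80), P2:S(80), P3:S(80) | bus: none
[18] P0: load  L1 | P0:S(80), P1:S(80), P2:S(80), P3:S(80) | bus: none
[19] P3: store L1 := 35 | P0:I, P1:I, P2:I, P3:M(35) | bus: BusRdX
[20] P1: load  L1 | P0:I, P1:S(35), P2:I, P3:S(35) | bus: BusRd,Flush
[21] P1: store L1 := 12 | P0:I, P1:M(12), P2:I, P3:I | bus: BusRdX
[22] P2: load  L1 | P0:I, P1:S(12), P2:S(12), P3:I | bus: BusRd,Flush
[23] P1: store L1 := 5 | P0:I, P1:M(5), P2:I, P3:I | bus: BusRdX
[24] P0: load  L1 | P0:S(5), P1:S(5), P2:I, P3:I | bus: BusRd,Flush
[25] P0: load  L1 | P0:S(5), P1:S(5), P2:I, P3:I | bus: none
[26] P1: load  L1 | P0:S(5), P1:S(5), P2:I, P3:I | bus: none
[27] P1: load  L1 | P0:S(5), P1:S(5), P2:I, P3:I | bus: none
[28] P0: load  L1 | P0:S(5), P1:S(5), P2:I, P3:I | bus: none
[29] P1: store L0 := 48 | P0:I, P1:M(48), P2:I, P3:I | bus: none
[30] P2: load  L4 | P0:I, P1:I, P2:S(10), P3:I | bus: BusRd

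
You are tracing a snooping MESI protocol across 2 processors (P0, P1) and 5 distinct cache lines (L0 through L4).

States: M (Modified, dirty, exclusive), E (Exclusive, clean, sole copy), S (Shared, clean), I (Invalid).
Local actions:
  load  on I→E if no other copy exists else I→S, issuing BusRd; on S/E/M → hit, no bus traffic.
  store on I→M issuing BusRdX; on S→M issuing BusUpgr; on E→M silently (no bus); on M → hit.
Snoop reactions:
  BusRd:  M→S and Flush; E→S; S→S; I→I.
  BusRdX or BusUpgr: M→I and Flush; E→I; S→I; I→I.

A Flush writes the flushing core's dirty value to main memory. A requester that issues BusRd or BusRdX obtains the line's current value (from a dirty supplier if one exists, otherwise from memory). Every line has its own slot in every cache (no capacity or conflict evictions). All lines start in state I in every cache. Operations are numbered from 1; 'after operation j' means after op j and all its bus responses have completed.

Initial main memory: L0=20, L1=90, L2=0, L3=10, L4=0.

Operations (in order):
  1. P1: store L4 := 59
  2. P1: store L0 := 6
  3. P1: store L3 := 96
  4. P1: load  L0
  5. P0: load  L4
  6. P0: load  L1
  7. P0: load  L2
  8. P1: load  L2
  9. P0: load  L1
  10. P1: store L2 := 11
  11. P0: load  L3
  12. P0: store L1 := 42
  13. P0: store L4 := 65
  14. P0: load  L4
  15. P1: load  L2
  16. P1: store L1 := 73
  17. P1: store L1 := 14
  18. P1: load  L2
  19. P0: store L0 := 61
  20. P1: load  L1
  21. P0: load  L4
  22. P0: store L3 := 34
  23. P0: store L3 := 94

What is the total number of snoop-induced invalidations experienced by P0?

invalidations = 2

  op1 P1: store L4 := 59 → I/M on L4; bus BusRdX; mem=0
  op2 P1: store L0 := 6 → I/M on L0; bus BusRdX; mem=20
  op3 P1: store L3 := 96 → I/M on L3; bus BusRdX; mem=10
  op4 P1: load  L0 → I/M on L0; bus (none); mem=20
  op5 P0: load  L4 → S/S on L4; bus BusRd Flush; mem=59
  op6 P0: load  L1 → E/I on L1; bus BusRd; mem=90
  op7 P0: load  L2 → E/I on L2; bus BusRd; mem=0
  op8 P1: load  L2 → S/S on L2; bus BusRd; mem=0
  op9 P0: load  L1 → E/I on L1; bus (none); mem=90
  op10 P1: store L2 := 11 → I/M on L2; bus BusUpgr; mem=0
  op11 P0: load  L3 → S/S on L3; bus BusRd Flush; mem=96
  op12 P0: store L1 := 42 → M/I on L1; bus (none); mem=90
  op13 P0: store L4 := 65 → M/I on L4; bus BusUpgr; mem=59
  op14 P0: load  L4 → M/I on L4; bus (none); mem=59
  op15 P1: load  L2 → I/M on L2; bus (none); mem=0
  op16 P1: store L1 := 73 → I/M on L1; bus BusRdX Flush; mem=42
  op17 P1: store L1 := 14 → I/M on L1; bus (none); mem=42
  op18 P1: load  L2 → I/M on L2; bus (none); mem=0
  op19 P0: store L0 := 61 → M/I on L0; bus BusRdX Flush; mem=6
  op20 P1: load  L1 → I/M on L1; bus (none); mem=42
  op21 P0: load  L4 → M/I on L4; bus (none); mem=59
  op22 P0: store L3 := 34 → M/I on L3; bus BusUpgr; mem=96
  op23 P0: store L3 := 94 → M/I on L3; bus (none); mem=96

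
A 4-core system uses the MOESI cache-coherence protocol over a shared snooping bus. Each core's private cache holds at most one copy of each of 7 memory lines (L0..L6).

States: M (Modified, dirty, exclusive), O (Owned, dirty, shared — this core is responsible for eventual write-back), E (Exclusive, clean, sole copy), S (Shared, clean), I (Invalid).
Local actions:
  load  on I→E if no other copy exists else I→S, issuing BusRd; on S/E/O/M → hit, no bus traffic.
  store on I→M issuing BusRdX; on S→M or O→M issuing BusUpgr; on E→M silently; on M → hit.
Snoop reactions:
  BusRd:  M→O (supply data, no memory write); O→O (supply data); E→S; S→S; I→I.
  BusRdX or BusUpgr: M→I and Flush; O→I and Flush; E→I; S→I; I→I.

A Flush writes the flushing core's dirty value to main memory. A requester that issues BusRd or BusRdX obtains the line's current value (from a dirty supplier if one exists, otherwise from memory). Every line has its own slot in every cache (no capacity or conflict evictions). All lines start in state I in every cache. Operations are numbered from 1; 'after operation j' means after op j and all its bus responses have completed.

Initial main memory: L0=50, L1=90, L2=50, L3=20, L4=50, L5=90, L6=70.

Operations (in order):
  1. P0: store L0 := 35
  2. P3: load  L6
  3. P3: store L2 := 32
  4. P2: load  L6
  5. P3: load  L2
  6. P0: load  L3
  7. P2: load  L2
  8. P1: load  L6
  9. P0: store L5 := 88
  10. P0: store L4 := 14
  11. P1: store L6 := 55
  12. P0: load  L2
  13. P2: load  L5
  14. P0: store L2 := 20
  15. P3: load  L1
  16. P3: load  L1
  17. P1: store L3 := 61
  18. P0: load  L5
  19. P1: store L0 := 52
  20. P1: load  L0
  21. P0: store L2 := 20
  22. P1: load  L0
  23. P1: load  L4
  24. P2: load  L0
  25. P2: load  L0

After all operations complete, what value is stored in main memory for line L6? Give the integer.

1. P0: store L0 := 35  bus=[BusRdX]  L0: P0=M P1=I P2=I P3=I  mem[L0]=50
2. P3: load  L6  bus=[BusRd]  L6: P0=I P1=I P2=I P3=E  mem[L6]=70
3. P3: store L2 := 32  bus=[BusRdX]  L2: P0=I P1=I P2=I P3=M  mem[L2]=50
4. P2: load  L6  bus=[BusRd]  L6: P0=I P1=I P2=S P3=S  mem[L6]=70
5. P3: load  L2  bus=[-]  L2: P0=I P1=I P2=I P3=M  mem[L2]=50
6. P0: load  L3  bus=[BusRd]  L3: P0=E P1=I P2=I P3=I  mem[L3]=20
7. P2: load  L2  bus=[BusRd]  L2: P0=I P1=I P2=S P3=O  mem[L2]=50
8. P1: load  L6  bus=[BusRd]  L6: P0=I P1=S P2=S P3=S  mem[L6]=70
9. P0: store L5 := 88  bus=[BusRdX]  L5: P0=M P1=I P2=I P3=I  mem[L5]=90
10. P0: store L4 := 14  bus=[BusRdX]  L4: P0=M P1=I P2=I P3=I  mem[L4]=50
11. P1: store L6 := 55  bus=[BusUpgr]  L6: P0=I P1=M P2=I P3=I  mem[L6]=70
12. P0: load  L2  bus=[BusRd]  L2: P0=S P1=I P2=S P3=O  mem[L2]=50
13. P2: load  L5  bus=[BusRd]  L5: P0=O P1=I P2=S P3=I  mem[L5]=90
14. P0: store L2 := 20  bus=[BusUpgr,Flush]  L2: P0=M P1=I P2=I P3=I  mem[L2]=32
15. P3: load  L1  bus=[BusRd]  L1: P0=I P1=I P2=I P3=E  mem[L1]=90
16. P3: load  L1  bus=[-]  L1: P0=I P1=I P2=I P3=E  mem[L1]=90
17. P1: store L3 := 61  bus=[BusRdX]  L3: P0=I P1=M P2=I P3=I  mem[L3]=20
18. P0: load  L5  bus=[-]  L5: P0=O P1=I P2=S P3=I  mem[L5]=90
19. P1: store L0 := 52  bus=[BusRdX,Flush]  L0: P0=I P1=M P2=I P3=I  mem[L0]=35
20. P1: load  L0  bus=[-]  L0: P0=I P1=M P2=I P3=I  mem[L0]=35
21. P0: store L2 := 20  bus=[-]  L2: P0=M P1=I P2=I P3=I  mem[L2]=32
22. P1: load  L0  bus=[-]  L0: P0=I P1=M P2=I P3=I  mem[L0]=35
23. P1: load  L4  bus=[BusRd]  L4: P0=O P1=S P2=I P3=I  mem[L4]=50
24. P2: load  L0  bus=[BusRd]  L0: P0=I P1=O P2=S P3=I  mem[L0]=35
25. P2: load  L0  bus=[-]  L0: P0=I P1=O P2=S P3=I  mem[L0]=35

memory[L6] = 70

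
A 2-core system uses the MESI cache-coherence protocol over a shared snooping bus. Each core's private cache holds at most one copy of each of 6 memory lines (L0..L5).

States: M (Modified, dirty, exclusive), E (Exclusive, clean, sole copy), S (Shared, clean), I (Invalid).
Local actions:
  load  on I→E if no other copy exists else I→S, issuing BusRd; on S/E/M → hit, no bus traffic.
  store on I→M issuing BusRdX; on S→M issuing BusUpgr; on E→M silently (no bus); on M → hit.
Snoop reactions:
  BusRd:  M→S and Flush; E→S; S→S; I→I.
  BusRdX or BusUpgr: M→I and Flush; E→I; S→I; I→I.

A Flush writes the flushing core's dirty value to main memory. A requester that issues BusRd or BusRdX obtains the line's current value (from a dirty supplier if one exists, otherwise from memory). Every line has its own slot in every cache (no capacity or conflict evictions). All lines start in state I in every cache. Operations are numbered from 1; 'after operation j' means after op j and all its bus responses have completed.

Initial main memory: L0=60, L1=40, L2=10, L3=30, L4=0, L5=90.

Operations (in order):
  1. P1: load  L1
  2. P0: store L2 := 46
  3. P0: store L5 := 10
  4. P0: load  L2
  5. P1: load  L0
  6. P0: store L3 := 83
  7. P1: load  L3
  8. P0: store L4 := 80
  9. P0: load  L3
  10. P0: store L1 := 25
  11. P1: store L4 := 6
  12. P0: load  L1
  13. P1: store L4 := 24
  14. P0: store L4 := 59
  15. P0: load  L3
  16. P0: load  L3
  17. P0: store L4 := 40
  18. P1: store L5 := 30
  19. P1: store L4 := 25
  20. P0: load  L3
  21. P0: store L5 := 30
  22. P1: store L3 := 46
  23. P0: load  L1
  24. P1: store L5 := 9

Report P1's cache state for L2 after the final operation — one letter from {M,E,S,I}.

state = I

1. P1: load  L1  bus=[BusRd]  L1: P0=I P1=E  mem[L1]=40
2. P0: store L2 := 46  bus=[BusRdX]  L2: P0=M P1=I  mem[L2]=10
3. P0: store L5 := 10  bus=[BusRdX]  L5: P0=M P1=I  mem[L5]=90
4. P0: load  L2  bus=[-]  L2: P0=M P1=I  mem[L2]=10
5. P1: load  L0  bus=[BusRd]  L0: P0=I P1=E  mem[L0]=60
6. P0: store L3 := 83  bus=[BusRdX]  L3: P0=M P1=I  mem[L3]=30
7. P1: load  L3  bus=[BusRd,Flush]  L3: P0=S P1=S  mem[L3]=83
8. P0: store L4 := 80  bus=[BusRdX]  L4: P0=M P1=I  mem[L4]=0
9. P0: load  L3  bus=[-]  L3: P0=S P1=S  mem[L3]=83
10. P0: store L1 := 25  bus=[BusRdX]  L1: P0=M P1=I  mem[L1]=40
11. P1: store L4 := 6  bus=[BusRdX,Flush]  L4: P0=I P1=M  mem[L4]=80
12. P0: load  L1  bus=[-]  L1: P0=M P1=I  mem[L1]=40
13. P1: store L4 := 24  bus=[-]  L4: P0=I P1=M  mem[L4]=80
14. P0: store L4 := 59  bus=[BusRdX,Flush]  L4: P0=M P1=I  mem[L4]=24
15. P0: load  L3  bus=[-]  L3: P0=S P1=S  mem[L3]=83
16. P0: load  L3  bus=[-]  L3: P0=S P1=S  mem[L3]=83
17. P0: store L4 := 40  bus=[-]  L4: P0=M P1=I  mem[L4]=24
18. P1: store L5 := 30  bus=[BusRdX,Flush]  L5: P0=I P1=M  mem[L5]=10
19. P1: store L4 := 25  bus=[BusRdX,Flush]  L4: P0=I P1=M  mem[L4]=40
20. P0: load  L3  bus=[-]  L3: P0=S P1=S  mem[L3]=83
21. P0: store L5 := 30  bus=[BusRdX,Flush]  L5: P0=M P1=I  mem[L5]=30
22. P1: store L3 := 46  bus=[BusUpgr]  L3: P0=I P1=M  mem[L3]=83
23. P0: load  L1  bus=[-]  L1: P0=M P1=I  mem[L1]=40
24. P1: store L5 := 9  bus=[BusRdX,Flush]  L5: P0=I P1=M  mem[L5]=30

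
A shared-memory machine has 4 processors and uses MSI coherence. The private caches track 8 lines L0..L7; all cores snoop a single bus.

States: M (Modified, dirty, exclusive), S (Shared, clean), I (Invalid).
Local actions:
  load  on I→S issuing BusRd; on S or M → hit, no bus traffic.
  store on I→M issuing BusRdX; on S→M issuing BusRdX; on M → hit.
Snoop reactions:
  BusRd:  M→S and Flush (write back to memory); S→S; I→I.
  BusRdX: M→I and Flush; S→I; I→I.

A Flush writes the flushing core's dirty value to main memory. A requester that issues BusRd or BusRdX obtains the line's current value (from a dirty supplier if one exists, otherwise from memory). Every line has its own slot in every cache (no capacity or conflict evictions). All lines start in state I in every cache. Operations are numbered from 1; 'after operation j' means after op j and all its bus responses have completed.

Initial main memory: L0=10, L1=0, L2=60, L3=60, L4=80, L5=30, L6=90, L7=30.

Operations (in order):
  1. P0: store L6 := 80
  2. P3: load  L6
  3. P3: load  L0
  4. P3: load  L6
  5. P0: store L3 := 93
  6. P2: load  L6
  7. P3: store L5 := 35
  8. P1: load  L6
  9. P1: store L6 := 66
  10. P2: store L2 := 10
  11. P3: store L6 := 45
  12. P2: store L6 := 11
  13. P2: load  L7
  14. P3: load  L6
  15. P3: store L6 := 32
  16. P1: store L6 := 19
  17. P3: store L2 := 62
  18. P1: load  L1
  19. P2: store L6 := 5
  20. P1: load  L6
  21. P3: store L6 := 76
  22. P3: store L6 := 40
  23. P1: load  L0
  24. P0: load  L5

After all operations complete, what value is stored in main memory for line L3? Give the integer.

memory[L3] = 60

[1] P0: store L6 := 80 | P0:M(80), P1:I, P2:I, P3:I | bus: BusRdX
[2] P3: load  L6 | P0:S(80), P1:I, P2:I, P3:S(80) | bus: BusRd,Flush
[3] P3: load  L0 | P0:I, P1:I, P2:I, P3:S(10) | bus: BusRd
[4] P3: load  L6 | P0:S(80), P1:I, P2:I, P3:S(80) | bus: none
[5] P0: store L3 := 93 | P0:M(93), P1:I, P2:I, P3:I | bus: BusRdX
[6] P2: load  L6 | P0:S(80), P1:I, P2:S(80), P3:S(80) | bus: BusRd
[7] P3: store L5 := 35 | P0:I, P1:I, P2:I, P3:M(35) | bus: BusRdX
[8] P1: load  L6 | P0:S(80), P1:S(80), P2:S(80), P3:S(80) | bus: BusRd
[9] P1: store L6 := 66 | P0:I, P1:M(66), P2:I, P3:I | bus: BusRdX
[10] P2: store L2 := 10 | P0:I, P1:I, P2:M(10), P3:I | bus: BusRdX
[11] P3: store L6 := 45 | P0:I, P1:I, P2:I, P3:M(45) | bus: BusRdX,Flush
[12] P2: store L6 := 11 | P0:I, P1:I, P2:M(11), P3:I | bus: BusRdX,Flush
[13] P2: load  L7 | P0:I, P1:I, P2:S(30), P3:I | bus: BusRd
[14] P3: load  L6 | P0:I, P1:I, P2:S(11), P3:S(11) | bus: BusRd,Flush
[15] P3: store L6 := 32 | P0:I, P1:I, P2:I, P3:M(32) | bus: BusRdX
[16] P1: store L6 := 19 | P0:I, P1:M(19), P2:I, P3:I | bus: BusRdX,Flush
[17] P3: store L2 := 62 | P0:I, P1:I, P2:I, P3:M(62) | bus: BusRdX,Flush
[18] P1: load  L1 | P0:I, P1:S(0), P2:I, P3:I | bus: BusRd
[19] P2: store L6 := 5 | P0:I, P1:I, P2:M(5), P3:I | bus: BusRdX,Flush
[20] P1: load  L6 | P0:I, P1:S(5), P2:S(5), P3:I | bus: BusRd,Flush
[21] P3: store L6 := 76 | P0:I, P1:I, P2:I, P3:M(76) | bus: BusRdX
[22] P3: store L6 := 40 | P0:I, P1:I, P2:I, P3:M(40) | bus: none
[23] P1: load  L0 | P0:I, P1:S(10), P2:I, P3:S(10) | bus: BusRd
[24] P0: load  L5 | P0:S(35), P1:I, P2:I, P3:S(35) | bus: BusRd,Flush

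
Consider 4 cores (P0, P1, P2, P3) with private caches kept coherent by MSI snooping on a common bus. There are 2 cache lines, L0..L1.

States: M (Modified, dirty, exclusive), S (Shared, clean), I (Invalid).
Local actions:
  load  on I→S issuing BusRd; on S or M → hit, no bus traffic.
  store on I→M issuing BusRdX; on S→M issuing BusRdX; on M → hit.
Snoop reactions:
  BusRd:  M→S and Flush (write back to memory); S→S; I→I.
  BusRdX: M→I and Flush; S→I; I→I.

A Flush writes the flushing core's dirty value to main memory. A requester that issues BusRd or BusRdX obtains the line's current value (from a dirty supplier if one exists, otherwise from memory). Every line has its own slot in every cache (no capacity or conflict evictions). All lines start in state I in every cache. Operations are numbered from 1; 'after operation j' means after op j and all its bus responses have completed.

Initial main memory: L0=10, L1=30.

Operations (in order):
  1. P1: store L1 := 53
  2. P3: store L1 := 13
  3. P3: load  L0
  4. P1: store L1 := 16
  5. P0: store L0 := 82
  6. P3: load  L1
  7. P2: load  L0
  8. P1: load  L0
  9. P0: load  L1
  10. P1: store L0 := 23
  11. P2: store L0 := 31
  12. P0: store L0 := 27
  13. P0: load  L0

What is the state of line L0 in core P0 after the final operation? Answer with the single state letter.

1. P1: store L1 := 53  bus=[BusRdX]  L1: P0=I P1=M P2=I P3=I  mem[L1]=30
2. P3: store L1 := 13  bus=[BusRdX,Flush]  L1: P0=I P1=I P2=I P3=M  mem[L1]=53
3. P3: load  L0  bus=[BusRd]  L0: P0=I P1=I P2=I P3=S  mem[L0]=10
4. P1: store L1 := 16  bus=[BusRdX,Flush]  L1: P0=I P1=M P2=I P3=I  mem[L1]=13
5. P0: store L0 := 82  bus=[BusRdX]  L0: P0=M P1=I P2=I P3=I  mem[L0]=10
6. P3: load  L1  bus=[BusRd,Flush]  L1: P0=I P1=S P2=I P3=S  mem[L1]=16
7. P2: load  L0  bus=[BusRd,Flush]  L0: P0=S P1=I P2=S P3=I  mem[L0]=82
8. P1: load  L0  bus=[BusRd]  L0: P0=S P1=S P2=S P3=I  mem[L0]=82
9. P0: load  L1  bus=[BusRd]  L1: P0=S P1=S P2=I P3=S  mem[L1]=16
10. P1: store L0 := 23  bus=[BusRdX]  L0: P0=I P1=M P2=I P3=I  mem[L0]=82
11. P2: store L0 := 31  bus=[BusRdX,Flush]  L0: P0=I P1=I P2=M P3=I  mem[L0]=23
12. P0: store L0 := 27  bus=[BusRdX,Flush]  L0: P0=M P1=I P2=I P3=I  mem[L0]=31
13. P0: load  L0  bus=[-]  L0: P0=M P1=I P2=I P3=I  mem[L0]=31

state = M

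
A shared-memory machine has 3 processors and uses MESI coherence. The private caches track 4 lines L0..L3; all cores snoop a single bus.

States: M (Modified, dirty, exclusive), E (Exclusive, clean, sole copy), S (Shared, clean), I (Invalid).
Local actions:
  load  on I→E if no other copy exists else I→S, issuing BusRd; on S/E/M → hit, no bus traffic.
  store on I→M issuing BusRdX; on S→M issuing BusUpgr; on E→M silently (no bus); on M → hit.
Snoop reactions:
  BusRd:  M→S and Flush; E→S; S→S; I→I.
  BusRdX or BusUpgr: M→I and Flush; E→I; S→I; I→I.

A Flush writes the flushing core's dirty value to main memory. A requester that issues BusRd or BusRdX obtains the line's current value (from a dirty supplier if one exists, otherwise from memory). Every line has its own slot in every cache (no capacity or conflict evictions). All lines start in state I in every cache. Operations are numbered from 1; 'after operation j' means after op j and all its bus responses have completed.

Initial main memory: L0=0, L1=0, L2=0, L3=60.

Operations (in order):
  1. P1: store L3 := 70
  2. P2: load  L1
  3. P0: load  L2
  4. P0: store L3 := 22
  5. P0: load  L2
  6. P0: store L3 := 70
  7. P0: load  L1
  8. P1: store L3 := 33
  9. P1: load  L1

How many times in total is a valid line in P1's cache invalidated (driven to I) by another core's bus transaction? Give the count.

step 1: P1: store L3 := 70  ⟶  IMI  (L3)  txn=BusRdX  M[L3]=60
step 2: P2: load  L1  ⟶  IIE  (L1)  txn=BusRd  M[L1]=0
step 3: P0: load  L2  ⟶  EII  (L2)  txn=BusRd  M[L2]=0
step 4: P0: store L3 := 22  ⟶  MII  (L3)  txn=BusRdX+Flush  M[L3]=70
step 5: P0: load  L2  ⟶  EII  (L2)  txn=∅  M[L2]=0
step 6: P0: store L3 := 70  ⟶  MII  (L3)  txn=∅  M[L3]=70
step 7: P0: load  L1  ⟶  SIS  (L1)  txn=BusRd  M[L1]=0
step 8: P1: store L3 := 33  ⟶  IMI  (L3)  txn=BusRdX+Flush  M[L3]=70
step 9: P1: load  L1  ⟶  SSS  (L1)  txn=BusRd  M[L1]=0

invalidations = 1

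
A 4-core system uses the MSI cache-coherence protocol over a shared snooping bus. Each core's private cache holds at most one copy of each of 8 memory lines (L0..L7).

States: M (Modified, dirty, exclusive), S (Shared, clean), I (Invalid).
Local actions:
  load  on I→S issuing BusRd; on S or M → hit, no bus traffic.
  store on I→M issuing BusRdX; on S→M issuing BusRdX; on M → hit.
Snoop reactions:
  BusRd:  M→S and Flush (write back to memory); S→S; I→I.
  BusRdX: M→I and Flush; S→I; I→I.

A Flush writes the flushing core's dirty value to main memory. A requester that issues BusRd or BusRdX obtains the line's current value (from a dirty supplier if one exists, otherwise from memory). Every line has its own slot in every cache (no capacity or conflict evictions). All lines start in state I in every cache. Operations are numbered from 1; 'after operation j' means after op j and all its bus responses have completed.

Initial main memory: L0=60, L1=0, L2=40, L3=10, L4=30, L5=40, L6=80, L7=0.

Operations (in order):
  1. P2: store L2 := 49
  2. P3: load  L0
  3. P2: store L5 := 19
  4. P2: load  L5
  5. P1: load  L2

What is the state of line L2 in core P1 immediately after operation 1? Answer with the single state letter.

state = I

  op1 P2: store L2 := 49 → I/I/M/I on L2; bus BusRdX; mem=40
  op2 P3: load  L0 → I/I/I/S on L0; bus BusRd; mem=60
  op3 P2: store L5 := 19 → I/I/M/I on L5; bus BusRdX; mem=40
  op4 P2: load  L5 → I/I/M/I on L5; bus (none); mem=40
  op5 P1: load  L2 → I/S/S/I on L2; bus BusRd Flush; mem=49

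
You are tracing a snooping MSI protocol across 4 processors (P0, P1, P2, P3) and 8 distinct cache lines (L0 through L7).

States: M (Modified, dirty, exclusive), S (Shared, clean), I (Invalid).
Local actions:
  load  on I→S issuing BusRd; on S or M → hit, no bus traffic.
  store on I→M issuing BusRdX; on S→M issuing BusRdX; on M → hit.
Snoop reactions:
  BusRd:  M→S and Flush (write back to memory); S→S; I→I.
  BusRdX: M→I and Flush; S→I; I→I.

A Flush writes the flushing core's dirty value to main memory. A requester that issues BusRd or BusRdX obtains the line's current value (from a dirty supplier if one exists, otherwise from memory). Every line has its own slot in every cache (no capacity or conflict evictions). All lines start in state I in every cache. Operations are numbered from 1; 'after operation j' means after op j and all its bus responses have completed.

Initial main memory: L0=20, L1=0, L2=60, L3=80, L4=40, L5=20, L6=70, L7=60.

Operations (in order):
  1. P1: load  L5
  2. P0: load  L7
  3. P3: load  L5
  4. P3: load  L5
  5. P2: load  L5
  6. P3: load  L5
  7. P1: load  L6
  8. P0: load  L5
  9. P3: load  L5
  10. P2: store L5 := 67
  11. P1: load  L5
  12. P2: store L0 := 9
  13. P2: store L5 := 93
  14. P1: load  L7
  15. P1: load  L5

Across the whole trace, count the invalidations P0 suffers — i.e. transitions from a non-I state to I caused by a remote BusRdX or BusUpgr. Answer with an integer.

invalidations = 1

1. P1: load  L5  bus=[BusRd]  L5: P0=I P1=S P2=I P3=I  mem[L5]=20
2. P0: load  L7  bus=[BusRd]  L7: P0=S P1=I P2=I P3=I  mem[L7]=60
3. P3: load  L5  bus=[BusRd]  L5: P0=I P1=S P2=I P3=S  mem[L5]=20
4. P3: load  L5  bus=[-]  L5: P0=I P1=S P2=I P3=S  mem[L5]=20
5. P2: load  L5  bus=[BusRd]  L5: P0=I P1=S P2=S P3=S  mem[L5]=20
6. P3: load  L5  bus=[-]  L5: P0=I P1=S P2=S P3=S  mem[L5]=20
7. P1: load  L6  bus=[BusRd]  L6: P0=I P1=S P2=I P3=I  mem[L6]=70
8. P0: load  L5  bus=[BusRd]  L5: P0=S P1=S P2=S P3=S  mem[L5]=20
9. P3: load  L5  bus=[-]  L5: P0=S P1=S P2=S P3=S  mem[L5]=20
10. P2: store L5 := 67  bus=[BusRdX]  L5: P0=I P1=I P2=M P3=I  mem[L5]=20
11. P1: load  L5  bus=[BusRd,Flush]  L5: P0=I P1=S P2=S P3=I  mem[L5]=67
12. P2: store L0 := 9  bus=[BusRdX]  L0: P0=I P1=I P2=M P3=I  mem[L0]=20
13. P2: store L5 := 93  bus=[BusRdX]  L5: P0=I P1=I P2=M P3=I  mem[L5]=67
14. P1: load  L7  bus=[BusRd]  L7: P0=S P1=S P2=I P3=I  mem[L7]=60
15. P1: load  L5  bus=[BusRd,Flush]  L5: P0=I P1=S P2=S P3=I  mem[L5]=93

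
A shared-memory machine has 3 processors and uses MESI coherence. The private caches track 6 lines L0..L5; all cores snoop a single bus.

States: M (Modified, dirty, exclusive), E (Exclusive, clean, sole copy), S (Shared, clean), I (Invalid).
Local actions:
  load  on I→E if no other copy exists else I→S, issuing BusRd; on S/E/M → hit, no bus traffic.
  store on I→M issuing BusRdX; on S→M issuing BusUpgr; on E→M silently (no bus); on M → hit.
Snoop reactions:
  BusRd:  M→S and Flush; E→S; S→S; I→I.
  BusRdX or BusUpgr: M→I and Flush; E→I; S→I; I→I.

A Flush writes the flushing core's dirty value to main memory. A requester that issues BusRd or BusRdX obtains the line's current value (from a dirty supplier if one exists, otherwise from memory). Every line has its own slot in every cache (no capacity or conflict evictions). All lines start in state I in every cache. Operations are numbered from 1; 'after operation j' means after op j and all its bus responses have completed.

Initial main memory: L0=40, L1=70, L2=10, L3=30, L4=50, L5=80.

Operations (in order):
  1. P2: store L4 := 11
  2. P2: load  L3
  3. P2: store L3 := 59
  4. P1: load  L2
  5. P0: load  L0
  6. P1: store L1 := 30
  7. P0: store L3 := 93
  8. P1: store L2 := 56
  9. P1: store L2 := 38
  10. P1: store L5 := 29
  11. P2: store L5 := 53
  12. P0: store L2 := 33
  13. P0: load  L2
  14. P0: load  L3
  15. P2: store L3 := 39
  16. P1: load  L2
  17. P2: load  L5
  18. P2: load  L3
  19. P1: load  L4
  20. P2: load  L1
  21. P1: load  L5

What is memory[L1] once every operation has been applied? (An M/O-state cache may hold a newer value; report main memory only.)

step 1: P2: store L4 := 11  ⟶  IIM  (L4)  txn=BusRdX  M[L4]=50
step 2: P2: load  L3  ⟶  IIE  (L3)  txn=BusRd  M[L3]=30
step 3: P2: store L3 := 59  ⟶  IIM  (L3)  txn=∅  M[L3]=30
step 4: P1: load  L2  ⟶  IEI  (L2)  txn=BusRd  M[L2]=10
step 5: P0: load  L0  ⟶  EII  (L0)  txn=BusRd  M[L0]=40
step 6: P1: store L1 := 30  ⟶  IMI  (L1)  txn=BusRdX  M[L1]=70
step 7: P0: store L3 := 93  ⟶  MII  (L3)  txn=BusRdX+Flush  M[L3]=59
step 8: P1: store L2 := 56  ⟶  IMI  (L2)  txn=∅  M[L2]=10
step 9: P1: store L2 := 38  ⟶  IMI  (L2)  txn=∅  M[L2]=10
step 10: P1: store L5 := 29  ⟶  IMI  (L5)  txn=BusRdX  M[L5]=80
step 11: P2: store L5 := 53  ⟶  IIM  (L5)  txn=BusRdX+Flush  M[L5]=29
step 12: P0: store L2 := 33  ⟶  MII  (L2)  txn=BusRdX+Flush  M[L2]=38
step 13: P0: load  L2  ⟶  MII  (L2)  txn=∅  M[L2]=38
step 14: P0: load  L3  ⟶  MII  (L3)  txn=∅  M[L3]=59
step 15: P2: store L3 := 39  ⟶  IIM  (L3)  txn=BusRdX+Flush  M[L3]=93
step 16: P1: load  L2  ⟶  SSI  (L2)  txn=BusRd+Flush  M[L2]=33
step 17: P2: load  L5  ⟶  IIM  (L5)  txn=∅  M[L5]=29
step 18: P2: load  L3  ⟶  IIM  (L3)  txn=∅  M[L3]=93
step 19: P1: load  L4  ⟶  ISS  (L4)  txn=BusRd+Flush  M[L4]=11
step 20: P2: load  L1  ⟶  ISS  (L1)  txn=BusRd+Flush  M[L1]=30
step 21: P1: load  L5  ⟶  ISS  (L5)  txn=BusRd+Flush  M[L5]=53

memory[L1] = 30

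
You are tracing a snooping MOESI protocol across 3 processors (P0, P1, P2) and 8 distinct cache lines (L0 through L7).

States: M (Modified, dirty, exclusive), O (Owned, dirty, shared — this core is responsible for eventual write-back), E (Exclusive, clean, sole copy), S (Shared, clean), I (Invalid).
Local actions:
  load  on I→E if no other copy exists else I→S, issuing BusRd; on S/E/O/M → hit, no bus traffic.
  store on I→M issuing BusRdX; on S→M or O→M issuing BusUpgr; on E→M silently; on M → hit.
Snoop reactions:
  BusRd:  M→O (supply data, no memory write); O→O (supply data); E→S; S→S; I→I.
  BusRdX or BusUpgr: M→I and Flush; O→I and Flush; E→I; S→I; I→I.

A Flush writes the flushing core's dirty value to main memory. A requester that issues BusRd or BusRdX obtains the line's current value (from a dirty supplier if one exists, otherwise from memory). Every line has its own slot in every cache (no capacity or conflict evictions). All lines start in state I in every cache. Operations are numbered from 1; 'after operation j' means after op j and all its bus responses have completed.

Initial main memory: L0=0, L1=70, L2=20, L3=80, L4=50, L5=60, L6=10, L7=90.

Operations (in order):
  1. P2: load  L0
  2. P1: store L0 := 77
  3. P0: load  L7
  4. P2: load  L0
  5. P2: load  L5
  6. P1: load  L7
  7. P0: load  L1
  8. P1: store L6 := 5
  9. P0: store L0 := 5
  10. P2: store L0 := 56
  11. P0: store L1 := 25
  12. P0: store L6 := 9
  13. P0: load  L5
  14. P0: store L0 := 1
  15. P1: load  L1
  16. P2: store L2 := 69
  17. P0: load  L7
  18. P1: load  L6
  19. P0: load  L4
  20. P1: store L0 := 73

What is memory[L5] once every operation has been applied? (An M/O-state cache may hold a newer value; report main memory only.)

memory[L5] = 60

  op1 P2: load  L0 → I/I/E on L0; bus BusRd; mem=0
  op2 P1: store L0 := 77 → I/M/I on L0; bus BusRdX; mem=0
  op3 P0: load  L7 → E/I/I on L7; bus BusRd; mem=90
  op4 P2: load  L0 → I/O/S on L0; bus BusRd; mem=0
  op5 P2: load  L5 → I/I/E on L5; bus BusRd; mem=60
  op6 P1: load  L7 → S/S/I on L7; bus BusRd; mem=90
  op7 P0: load  L1 → E/I/I on L1; bus BusRd; mem=70
  op8 P1: store L6 := 5 → I/M/I on L6; bus BusRdX; mem=10
  op9 P0: store L0 := 5 → M/I/I on L0; bus BusRdX Flush; mem=77
  op10 P2: store L0 := 56 → I/I/M on L0; bus BusRdX Flush; mem=5
  op11 P0: store L1 := 25 → M/I/I on L1; bus (none); mem=70
  op12 P0: store L6 := 9 → M/I/I on L6; bus BusRdX Flush; mem=5
  op13 P0: load  L5 → S/I/S on L5; bus BusRd; mem=60
  op14 P0: store L0 := 1 → M/I/I on L0; bus BusRdX Flush; mem=56
  op15 P1: load  L1 → O/S/I on L1; bus BusRd; mem=70
  op16 P2: store L2 := 69 → I/I/M on L2; bus BusRdX; mem=20
  op17 P0: load  L7 → S/S/I on L7; bus (none); mem=90
  op18 P1: load  L6 → O/S/I on L6; bus BusRd; mem=5
  op19 P0: load  L4 → E/I/I on L4; bus BusRd; mem=50
  op20 P1: store L0 := 73 → I/M/I on L0; bus BusRdX Flush; mem=1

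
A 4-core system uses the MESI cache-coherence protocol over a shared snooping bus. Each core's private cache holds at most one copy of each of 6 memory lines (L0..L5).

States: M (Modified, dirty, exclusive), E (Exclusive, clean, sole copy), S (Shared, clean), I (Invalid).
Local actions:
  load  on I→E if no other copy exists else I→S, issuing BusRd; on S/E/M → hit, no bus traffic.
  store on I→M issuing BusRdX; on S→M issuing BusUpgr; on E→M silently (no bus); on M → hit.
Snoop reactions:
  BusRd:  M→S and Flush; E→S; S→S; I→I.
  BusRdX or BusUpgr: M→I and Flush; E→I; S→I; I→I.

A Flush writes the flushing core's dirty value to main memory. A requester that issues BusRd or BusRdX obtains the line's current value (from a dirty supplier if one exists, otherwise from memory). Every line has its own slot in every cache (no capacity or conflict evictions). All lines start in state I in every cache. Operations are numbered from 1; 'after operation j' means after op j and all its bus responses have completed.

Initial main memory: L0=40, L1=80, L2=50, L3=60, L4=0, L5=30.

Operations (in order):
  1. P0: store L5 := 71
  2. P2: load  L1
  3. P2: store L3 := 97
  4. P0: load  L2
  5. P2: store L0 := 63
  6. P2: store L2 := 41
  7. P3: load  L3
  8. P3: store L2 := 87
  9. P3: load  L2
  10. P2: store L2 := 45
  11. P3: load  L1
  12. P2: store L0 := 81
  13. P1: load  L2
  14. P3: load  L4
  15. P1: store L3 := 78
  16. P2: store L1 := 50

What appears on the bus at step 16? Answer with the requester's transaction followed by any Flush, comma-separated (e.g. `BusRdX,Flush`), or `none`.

[1] P0: store L5 := 71 | P0:M(71), P1:I, P2:I, P3:I | bus: BusRdX
[2] P2: load  L1 | P0:I, P1:I, P2:E(80), P3:I | bus: BusRd
[3] P2: store L3 := 97 | P0:I, P1:I, P2:M(97), P3:I | bus: BusRdX
[4] P0: load  L2 | P0:E(50), P1:I, P2:I, P3:I | bus: BusRd
[5] P2: store L0 := 63 | P0:I, P1:I, P2:M(63), P3:I | bus: BusRdX
[6] P2: store L2 := 41 | P0:I, P1:I, P2:M(41), P3:I | bus: BusRdX
[7] P3: load  L3 | P0:I, P1:I, P2:S(97), P3:S(97) | bus: BusRd,Flush
[8] P3: store L2 := 87 | P0:I, P1:I, P2:I, P3:M(87) | bus: BusRdX,Flush
[9] P3: load  L2 | P0:I, P1:I, P2:I, P3:M(87) | bus: none
[10] P2: store L2 := 45 | P0:I, P1:I, P2:M(45), P3:I | bus: BusRdX,Flush
[11] P3: load  L1 | P0:I, P1:I, P2:S(80), P3:S(80) | bus: BusRd
[12] P2: store L0 := 81 | P0:I, P1:I, P2:M(81), P3:I | bus: none
[13] P1: load  L2 | P0:I, P1:S(45), P2:S(45), P3:I | bus: BusRd,Flush
[14] P3: load  L4 | P0:I, P1:I, P2:I, P3:E(0) | bus: BusRd
[15] P1: store L3 := 78 | P0:I, P1:M(78), P2:I, P3:I | bus: BusRdX
[16] P2: store L1 := 50 | P0:I, P1:I, P2:M(50), P3:I | bus: BusUpgr

bus = BusUpgr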